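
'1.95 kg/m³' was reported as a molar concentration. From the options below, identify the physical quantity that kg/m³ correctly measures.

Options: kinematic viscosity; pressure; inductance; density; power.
density

molar concentration should have units dimensionally equivalent to mol / m^3 (e.g. mol/m³).
The given unit 'kg/m³' reduces to kg / m^3. Of the listed options, that is the dimensionality of density.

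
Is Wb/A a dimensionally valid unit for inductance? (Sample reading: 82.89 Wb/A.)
Yes

inductance has SI base units: kg * m^2 / (A^2 * s^2)
Wb/A reduces to the same SI base units, so it is a valid unit for inductance.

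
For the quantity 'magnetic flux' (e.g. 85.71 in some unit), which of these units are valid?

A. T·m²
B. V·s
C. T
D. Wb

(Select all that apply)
A, B, D

magnetic flux has SI base units: kg * m^2 / (A * s^2)

Checking each option against kg * m^2 / (A * s^2):
  A. T·m²: ✓ matches
  B. V·s: ✓ matches
  C. T: ✗ does not match
  D. Wb: ✓ matches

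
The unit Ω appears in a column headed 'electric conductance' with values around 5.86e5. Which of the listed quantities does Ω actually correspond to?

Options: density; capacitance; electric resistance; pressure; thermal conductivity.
electric resistance

electric conductance should have units dimensionally equivalent to A^2 * s^3 / (kg * m^2) (e.g. S).
The given unit 'Ω' reduces to kg * m^2 / (A^2 * s^3). Of the listed options, that is the dimensionality of electric resistance.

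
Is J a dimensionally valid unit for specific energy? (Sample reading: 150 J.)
No

specific energy has SI base units: m^2 / s^2
J does NOT reduce to m^2 / s^2; a valid unit for specific energy would be e.g. J/kg.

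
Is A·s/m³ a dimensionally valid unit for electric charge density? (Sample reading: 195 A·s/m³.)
Yes

electric charge density has SI base units: A * s / m^3
A·s/m³ reduces to the same SI base units, so it is a valid unit for electric charge density.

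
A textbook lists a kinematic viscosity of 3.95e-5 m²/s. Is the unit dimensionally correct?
Yes

kinematic viscosity has SI base units: m^2 / s
m²/s reduces to the same SI base units, so it is a valid unit for kinematic viscosity.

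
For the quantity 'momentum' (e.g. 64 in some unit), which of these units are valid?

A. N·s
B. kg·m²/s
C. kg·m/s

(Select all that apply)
A, C

momentum has SI base units: kg * m / s

Checking each option against kg * m / s:
  A. N·s: ✓ matches
  B. kg·m²/s: ✗ does not match
  C. kg·m/s: ✓ matches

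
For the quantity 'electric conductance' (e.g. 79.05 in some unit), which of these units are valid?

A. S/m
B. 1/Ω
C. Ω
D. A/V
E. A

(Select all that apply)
B, D

electric conductance has SI base units: A^2 * s^3 / (kg * m^2)

Checking each option against A^2 * s^3 / (kg * m^2):
  A. S/m: ✗ does not match
  B. 1/Ω: ✓ matches
  C. Ω: ✗ does not match
  D. A/V: ✓ matches
  E. A: ✗ does not match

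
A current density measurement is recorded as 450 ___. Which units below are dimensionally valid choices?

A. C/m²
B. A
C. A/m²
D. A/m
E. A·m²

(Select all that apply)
C

current density has SI base units: A / m^2

Checking each option against A / m^2:
  A. C/m²: ✗ does not match
  B. A: ✗ does not match
  C. A/m²: ✓ matches
  D. A/m: ✗ does not match
  E. A·m²: ✗ does not match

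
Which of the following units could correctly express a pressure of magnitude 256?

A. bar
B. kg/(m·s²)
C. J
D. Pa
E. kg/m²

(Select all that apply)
A, B, D

pressure has SI base units: kg / (m * s^2)

Checking each option against kg / (m * s^2):
  A. bar: ✓ matches
  B. kg/(m·s²): ✓ matches
  C. J: ✗ does not match
  D. Pa: ✓ matches
  E. kg/m²: ✗ does not match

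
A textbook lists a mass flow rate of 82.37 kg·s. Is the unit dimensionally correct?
No

mass flow rate has SI base units: kg / s
kg·s does NOT reduce to kg / s; a valid unit for mass flow rate would be e.g. kg/s.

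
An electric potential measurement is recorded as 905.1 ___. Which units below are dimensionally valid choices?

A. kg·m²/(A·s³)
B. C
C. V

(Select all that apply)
A, C

electric potential has SI base units: kg * m^2 / (A * s^3)

Checking each option against kg * m^2 / (A * s^3):
  A. kg·m²/(A·s³): ✓ matches
  B. C: ✗ does not match
  C. V: ✓ matches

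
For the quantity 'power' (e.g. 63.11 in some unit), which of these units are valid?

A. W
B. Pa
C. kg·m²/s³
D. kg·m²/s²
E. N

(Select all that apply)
A, C

power has SI base units: kg * m^2 / s^3

Checking each option against kg * m^2 / s^3:
  A. W: ✓ matches
  B. Pa: ✗ does not match
  C. kg·m²/s³: ✓ matches
  D. kg·m²/s²: ✗ does not match
  E. N: ✗ does not match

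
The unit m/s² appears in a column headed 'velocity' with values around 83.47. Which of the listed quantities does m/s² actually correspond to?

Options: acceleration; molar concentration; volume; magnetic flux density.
acceleration

velocity should have units dimensionally equivalent to m / s (e.g. m/s).
The given unit 'm/s²' reduces to m / s^2. Of the listed options, that is the dimensionality of acceleration.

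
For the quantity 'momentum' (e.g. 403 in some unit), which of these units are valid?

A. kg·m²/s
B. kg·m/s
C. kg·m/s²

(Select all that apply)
B

momentum has SI base units: kg * m / s

Checking each option against kg * m / s:
  A. kg·m²/s: ✗ does not match
  B. kg·m/s: ✓ matches
  C. kg·m/s²: ✗ does not match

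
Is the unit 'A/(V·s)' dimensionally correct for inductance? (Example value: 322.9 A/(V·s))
No

inductance has SI base units: kg * m^2 / (A^2 * s^2)
A/(V·s) does NOT reduce to kg * m^2 / (A^2 * s^2); a valid unit for inductance would be e.g. H.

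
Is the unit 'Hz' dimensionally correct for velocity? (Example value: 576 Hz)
No

velocity has SI base units: m / s
Hz does NOT reduce to m / s; a valid unit for velocity would be e.g. m/s.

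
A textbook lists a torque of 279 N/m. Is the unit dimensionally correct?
No

torque has SI base units: kg * m^2 / s^2
N/m does NOT reduce to kg * m^2 / s^2; a valid unit for torque would be e.g. N·m.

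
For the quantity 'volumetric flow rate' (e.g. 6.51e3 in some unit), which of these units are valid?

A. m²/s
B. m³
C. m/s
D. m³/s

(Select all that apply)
D

volumetric flow rate has SI base units: m^3 / s

Checking each option against m^3 / s:
  A. m²/s: ✗ does not match
  B. m³: ✗ does not match
  C. m/s: ✗ does not match
  D. m³/s: ✓ matches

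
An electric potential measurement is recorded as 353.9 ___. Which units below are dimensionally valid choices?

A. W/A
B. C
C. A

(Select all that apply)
A

electric potential has SI base units: kg * m^2 / (A * s^3)

Checking each option against kg * m^2 / (A * s^3):
  A. W/A: ✓ matches
  B. C: ✗ does not match
  C. A: ✗ does not match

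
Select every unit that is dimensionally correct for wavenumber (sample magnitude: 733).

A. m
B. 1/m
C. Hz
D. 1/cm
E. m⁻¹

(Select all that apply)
B, D, E

wavenumber has SI base units: 1 / m

Checking each option against 1 / m:
  A. m: ✗ does not match
  B. 1/m: ✓ matches
  C. Hz: ✗ does not match
  D. 1/cm: ✓ matches
  E. m⁻¹: ✓ matches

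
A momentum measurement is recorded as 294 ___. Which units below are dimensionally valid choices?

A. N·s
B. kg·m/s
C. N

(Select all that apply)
A, B

momentum has SI base units: kg * m / s

Checking each option against kg * m / s:
  A. N·s: ✓ matches
  B. kg·m/s: ✓ matches
  C. N: ✗ does not match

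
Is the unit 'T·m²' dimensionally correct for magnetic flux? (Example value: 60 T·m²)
Yes

magnetic flux has SI base units: kg * m^2 / (A * s^2)
T·m² reduces to the same SI base units, so it is a valid unit for magnetic flux.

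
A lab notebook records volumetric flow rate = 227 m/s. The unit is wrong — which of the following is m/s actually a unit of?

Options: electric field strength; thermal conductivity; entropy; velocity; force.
velocity

volumetric flow rate should have units dimensionally equivalent to m^3 / s (e.g. m³/s).
The given unit 'm/s' reduces to m / s. Of the listed options, that is the dimensionality of velocity.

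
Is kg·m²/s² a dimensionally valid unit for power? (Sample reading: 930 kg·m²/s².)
No

power has SI base units: kg * m^2 / s^3
kg·m²/s² does NOT reduce to kg * m^2 / s^3; a valid unit for power would be e.g. W.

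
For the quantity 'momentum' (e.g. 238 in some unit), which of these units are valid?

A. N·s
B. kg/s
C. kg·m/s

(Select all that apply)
A, C

momentum has SI base units: kg * m / s

Checking each option against kg * m / s:
  A. N·s: ✓ matches
  B. kg/s: ✗ does not match
  C. kg·m/s: ✓ matches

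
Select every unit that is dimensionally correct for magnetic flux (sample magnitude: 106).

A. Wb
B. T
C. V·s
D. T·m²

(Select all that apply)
A, C, D

magnetic flux has SI base units: kg * m^2 / (A * s^2)

Checking each option against kg * m^2 / (A * s^2):
  A. Wb: ✓ matches
  B. T: ✗ does not match
  C. V·s: ✓ matches
  D. T·m²: ✓ matches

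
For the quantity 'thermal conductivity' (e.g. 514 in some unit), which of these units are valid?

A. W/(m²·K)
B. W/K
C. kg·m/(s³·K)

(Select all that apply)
C

thermal conductivity has SI base units: kg * m / (s^3 * K)

Checking each option against kg * m / (s^3 * K):
  A. W/(m²·K): ✗ does not match
  B. W/K: ✗ does not match
  C. kg·m/(s³·K): ✓ matches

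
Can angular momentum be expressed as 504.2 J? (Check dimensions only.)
No

angular momentum has SI base units: kg * m^2 / s
J does NOT reduce to kg * m^2 / s; a valid unit for angular momentum would be e.g. kg·m²/s.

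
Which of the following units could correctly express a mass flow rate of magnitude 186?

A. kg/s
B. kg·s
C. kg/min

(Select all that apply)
A, C

mass flow rate has SI base units: kg / s

Checking each option against kg / s:
  A. kg/s: ✓ matches
  B. kg·s: ✗ does not match
  C. kg/min: ✓ matches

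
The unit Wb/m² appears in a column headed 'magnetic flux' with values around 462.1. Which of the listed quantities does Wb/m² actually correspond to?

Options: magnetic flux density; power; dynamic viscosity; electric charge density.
magnetic flux density

magnetic flux should have units dimensionally equivalent to kg * m^2 / (A * s^2) (e.g. Wb).
The given unit 'Wb/m²' reduces to kg / (A * s^2). Of the listed options, that is the dimensionality of magnetic flux density.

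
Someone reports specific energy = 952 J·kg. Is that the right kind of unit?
No

specific energy has SI base units: m^2 / s^2
J·kg does NOT reduce to m^2 / s^2; a valid unit for specific energy would be e.g. J/kg.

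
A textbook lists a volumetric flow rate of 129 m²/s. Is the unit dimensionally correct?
No

volumetric flow rate has SI base units: m^3 / s
m²/s does NOT reduce to m^3 / s; a valid unit for volumetric flow rate would be e.g. m³/s.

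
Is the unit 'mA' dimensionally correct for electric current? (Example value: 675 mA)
Yes

electric current has SI base units: A
mA reduces to the same SI base units, so it is a valid unit for electric current.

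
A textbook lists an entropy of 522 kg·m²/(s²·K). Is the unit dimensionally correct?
Yes

entropy has SI base units: kg * m^2 / (s^2 * K)
kg·m²/(s²·K) reduces to the same SI base units, so it is a valid unit for entropy.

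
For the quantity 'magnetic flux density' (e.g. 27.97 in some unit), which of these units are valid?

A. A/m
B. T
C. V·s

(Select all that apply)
B

magnetic flux density has SI base units: kg / (A * s^2)

Checking each option against kg / (A * s^2):
  A. A/m: ✗ does not match
  B. T: ✓ matches
  C. V·s: ✗ does not match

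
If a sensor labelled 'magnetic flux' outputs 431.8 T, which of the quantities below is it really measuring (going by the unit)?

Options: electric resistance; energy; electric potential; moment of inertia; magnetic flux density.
magnetic flux density

magnetic flux should have units dimensionally equivalent to kg * m^2 / (A * s^2) (e.g. Wb).
The given unit 'T' reduces to kg / (A * s^2). Of the listed options, that is the dimensionality of magnetic flux density.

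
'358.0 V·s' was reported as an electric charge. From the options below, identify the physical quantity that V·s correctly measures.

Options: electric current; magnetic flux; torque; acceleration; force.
magnetic flux

electric charge should have units dimensionally equivalent to A * s (e.g. C).
The given unit 'V·s' reduces to kg * m^2 / (A * s^2). Of the listed options, that is the dimensionality of magnetic flux.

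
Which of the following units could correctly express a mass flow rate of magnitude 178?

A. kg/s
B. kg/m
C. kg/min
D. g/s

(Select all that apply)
A, C, D

mass flow rate has SI base units: kg / s

Checking each option against kg / s:
  A. kg/s: ✓ matches
  B. kg/m: ✗ does not match
  C. kg/min: ✓ matches
  D. g/s: ✓ matches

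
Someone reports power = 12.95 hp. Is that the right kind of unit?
Yes

power has SI base units: kg * m^2 / s^3
hp reduces to the same SI base units, so it is a valid unit for power.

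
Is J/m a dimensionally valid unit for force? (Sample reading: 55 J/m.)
Yes

force has SI base units: kg * m / s^2
J/m reduces to the same SI base units, so it is a valid unit for force.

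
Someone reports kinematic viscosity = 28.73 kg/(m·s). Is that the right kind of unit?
No

kinematic viscosity has SI base units: m^2 / s
kg/(m·s) does NOT reduce to m^2 / s; a valid unit for kinematic viscosity would be e.g. m²/s.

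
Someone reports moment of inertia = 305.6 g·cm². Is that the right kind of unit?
Yes

moment of inertia has SI base units: kg * m^2
g·cm² reduces to the same SI base units, so it is a valid unit for moment of inertia.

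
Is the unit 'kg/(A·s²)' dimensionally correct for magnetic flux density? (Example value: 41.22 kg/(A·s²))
Yes

magnetic flux density has SI base units: kg / (A * s^2)
kg/(A·s²) reduces to the same SI base units, so it is a valid unit for magnetic flux density.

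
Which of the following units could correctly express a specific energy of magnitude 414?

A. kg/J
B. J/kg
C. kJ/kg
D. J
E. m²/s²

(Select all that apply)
B, C, E

specific energy has SI base units: m^2 / s^2

Checking each option against m^2 / s^2:
  A. kg/J: ✗ does not match
  B. J/kg: ✓ matches
  C. kJ/kg: ✓ matches
  D. J: ✗ does not match
  E. m²/s²: ✓ matches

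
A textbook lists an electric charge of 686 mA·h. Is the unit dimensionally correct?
Yes

electric charge has SI base units: A * s
mA·h reduces to the same SI base units, so it is a valid unit for electric charge.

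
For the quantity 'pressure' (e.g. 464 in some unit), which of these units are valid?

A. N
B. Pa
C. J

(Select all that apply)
B

pressure has SI base units: kg / (m * s^2)

Checking each option against kg / (m * s^2):
  A. N: ✗ does not match
  B. Pa: ✓ matches
  C. J: ✗ does not match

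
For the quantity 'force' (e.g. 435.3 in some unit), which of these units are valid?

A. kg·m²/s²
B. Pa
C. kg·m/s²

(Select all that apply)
C

force has SI base units: kg * m / s^2

Checking each option against kg * m / s^2:
  A. kg·m²/s²: ✗ does not match
  B. Pa: ✗ does not match
  C. kg·m/s²: ✓ matches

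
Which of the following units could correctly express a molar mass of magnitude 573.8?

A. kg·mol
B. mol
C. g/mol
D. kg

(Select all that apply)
C

molar mass has SI base units: kg / mol

Checking each option against kg / mol:
  A. kg·mol: ✗ does not match
  B. mol: ✗ does not match
  C. g/mol: ✓ matches
  D. kg: ✗ does not match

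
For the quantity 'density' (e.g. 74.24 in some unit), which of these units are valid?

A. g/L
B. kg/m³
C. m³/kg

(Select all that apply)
A, B

density has SI base units: kg / m^3

Checking each option against kg / m^3:
  A. g/L: ✓ matches
  B. kg/m³: ✓ matches
  C. m³/kg: ✗ does not match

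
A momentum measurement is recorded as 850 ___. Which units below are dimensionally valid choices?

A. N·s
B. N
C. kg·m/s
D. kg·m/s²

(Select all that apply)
A, C

momentum has SI base units: kg * m / s

Checking each option against kg * m / s:
  A. N·s: ✓ matches
  B. N: ✗ does not match
  C. kg·m/s: ✓ matches
  D. kg·m/s²: ✗ does not match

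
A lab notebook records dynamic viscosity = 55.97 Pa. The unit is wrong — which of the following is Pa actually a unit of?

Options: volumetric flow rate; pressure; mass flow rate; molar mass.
pressure

dynamic viscosity should have units dimensionally equivalent to kg / (m * s) (e.g. Pa·s).
The given unit 'Pa' reduces to kg / (m * s^2). Of the listed options, that is the dimensionality of pressure.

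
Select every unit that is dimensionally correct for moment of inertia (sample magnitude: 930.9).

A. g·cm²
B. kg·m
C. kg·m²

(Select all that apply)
A, C

moment of inertia has SI base units: kg * m^2

Checking each option against kg * m^2:
  A. g·cm²: ✓ matches
  B. kg·m: ✗ does not match
  C. kg·m²: ✓ matches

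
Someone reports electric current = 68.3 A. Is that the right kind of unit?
Yes

electric current has SI base units: A
A reduces to the same SI base units, so it is a valid unit for electric current.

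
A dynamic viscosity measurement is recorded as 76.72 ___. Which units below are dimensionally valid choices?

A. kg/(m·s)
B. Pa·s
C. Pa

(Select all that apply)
A, B

dynamic viscosity has SI base units: kg / (m * s)

Checking each option against kg / (m * s):
  A. kg/(m·s): ✓ matches
  B. Pa·s: ✓ matches
  C. Pa: ✗ does not match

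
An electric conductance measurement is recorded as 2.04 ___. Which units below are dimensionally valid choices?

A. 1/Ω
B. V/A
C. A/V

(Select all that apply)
A, C

electric conductance has SI base units: A^2 * s^3 / (kg * m^2)

Checking each option against A^2 * s^3 / (kg * m^2):
  A. 1/Ω: ✓ matches
  B. V/A: ✗ does not match
  C. A/V: ✓ matches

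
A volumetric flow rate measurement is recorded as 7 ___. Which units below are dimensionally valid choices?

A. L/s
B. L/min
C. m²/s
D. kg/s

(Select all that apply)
A, B

volumetric flow rate has SI base units: m^3 / s

Checking each option against m^3 / s:
  A. L/s: ✓ matches
  B. L/min: ✓ matches
  C. m²/s: ✗ does not match
  D. kg/s: ✗ does not match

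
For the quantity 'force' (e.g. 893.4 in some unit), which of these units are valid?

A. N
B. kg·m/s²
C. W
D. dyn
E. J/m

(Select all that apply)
A, B, D, E

force has SI base units: kg * m / s^2

Checking each option against kg * m / s^2:
  A. N: ✓ matches
  B. kg·m/s²: ✓ matches
  C. W: ✗ does not match
  D. dyn: ✓ matches
  E. J/m: ✓ matches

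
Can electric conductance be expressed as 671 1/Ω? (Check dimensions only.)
Yes

electric conductance has SI base units: A^2 * s^3 / (kg * m^2)
1/Ω reduces to the same SI base units, so it is a valid unit for electric conductance.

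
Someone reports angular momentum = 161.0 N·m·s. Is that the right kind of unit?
Yes

angular momentum has SI base units: kg * m^2 / s
N·m·s reduces to the same SI base units, so it is a valid unit for angular momentum.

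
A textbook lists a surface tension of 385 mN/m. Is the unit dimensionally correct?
Yes

surface tension has SI base units: kg / s^2
mN/m reduces to the same SI base units, so it is a valid unit for surface tension.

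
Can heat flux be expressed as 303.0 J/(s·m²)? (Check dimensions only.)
Yes

heat flux has SI base units: kg / s^3
J/(s·m²) reduces to the same SI base units, so it is a valid unit for heat flux.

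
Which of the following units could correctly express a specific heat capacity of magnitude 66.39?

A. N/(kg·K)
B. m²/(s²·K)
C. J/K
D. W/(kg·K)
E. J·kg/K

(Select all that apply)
B

specific heat capacity has SI base units: m^2 / (s^2 * K)

Checking each option against m^2 / (s^2 * K):
  A. N/(kg·K): ✗ does not match
  B. m²/(s²·K): ✓ matches
  C. J/K: ✗ does not match
  D. W/(kg·K): ✗ does not match
  E. J·kg/K: ✗ does not match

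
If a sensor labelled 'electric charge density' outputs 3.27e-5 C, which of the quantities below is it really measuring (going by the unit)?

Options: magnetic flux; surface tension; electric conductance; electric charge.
electric charge

electric charge density should have units dimensionally equivalent to A * s / m^3 (e.g. C/m³).
The given unit 'C' reduces to A * s. Of the listed options, that is the dimensionality of electric charge.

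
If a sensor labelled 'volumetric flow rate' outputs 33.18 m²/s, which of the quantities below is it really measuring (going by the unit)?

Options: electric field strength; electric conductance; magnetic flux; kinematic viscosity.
kinematic viscosity

volumetric flow rate should have units dimensionally equivalent to m^3 / s (e.g. m³/s).
The given unit 'm²/s' reduces to m^2 / s. Of the listed options, that is the dimensionality of kinematic viscosity.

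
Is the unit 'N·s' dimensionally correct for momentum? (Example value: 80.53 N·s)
Yes

momentum has SI base units: kg * m / s
N·s reduces to the same SI base units, so it is a valid unit for momentum.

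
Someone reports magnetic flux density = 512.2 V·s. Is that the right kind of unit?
No

magnetic flux density has SI base units: kg / (A * s^2)
V·s does NOT reduce to kg / (A * s^2); a valid unit for magnetic flux density would be e.g. T.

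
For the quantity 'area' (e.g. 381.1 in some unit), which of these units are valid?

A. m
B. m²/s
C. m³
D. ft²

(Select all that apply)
D

area has SI base units: m^2

Checking each option against m^2:
  A. m: ✗ does not match
  B. m²/s: ✗ does not match
  C. m³: ✗ does not match
  D. ft²: ✓ matches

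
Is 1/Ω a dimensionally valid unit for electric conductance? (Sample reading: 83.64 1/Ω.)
Yes

electric conductance has SI base units: A^2 * s^3 / (kg * m^2)
1/Ω reduces to the same SI base units, so it is a valid unit for electric conductance.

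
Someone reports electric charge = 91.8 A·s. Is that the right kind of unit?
Yes

electric charge has SI base units: A * s
A·s reduces to the same SI base units, so it is a valid unit for electric charge.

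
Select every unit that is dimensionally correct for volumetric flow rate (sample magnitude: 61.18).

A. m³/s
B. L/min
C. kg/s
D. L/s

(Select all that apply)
A, B, D

volumetric flow rate has SI base units: m^3 / s

Checking each option against m^3 / s:
  A. m³/s: ✓ matches
  B. L/min: ✓ matches
  C. kg/s: ✗ does not match
  D. L/s: ✓ matches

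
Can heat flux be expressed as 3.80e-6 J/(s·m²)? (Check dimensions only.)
Yes

heat flux has SI base units: kg / s^3
J/(s·m²) reduces to the same SI base units, so it is a valid unit for heat flux.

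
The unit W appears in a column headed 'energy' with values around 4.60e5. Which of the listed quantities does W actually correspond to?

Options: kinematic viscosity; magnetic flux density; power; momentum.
power

energy should have units dimensionally equivalent to kg * m^2 / s^2 (e.g. J).
The given unit 'W' reduces to kg * m^2 / s^3. Of the listed options, that is the dimensionality of power.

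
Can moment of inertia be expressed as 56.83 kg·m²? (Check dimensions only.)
Yes

moment of inertia has SI base units: kg * m^2
kg·m² reduces to the same SI base units, so it is a valid unit for moment of inertia.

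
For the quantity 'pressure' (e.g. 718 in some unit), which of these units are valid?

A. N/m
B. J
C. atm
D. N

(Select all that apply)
C

pressure has SI base units: kg / (m * s^2)

Checking each option against kg / (m * s^2):
  A. N/m: ✗ does not match
  B. J: ✗ does not match
  C. atm: ✓ matches
  D. N: ✗ does not match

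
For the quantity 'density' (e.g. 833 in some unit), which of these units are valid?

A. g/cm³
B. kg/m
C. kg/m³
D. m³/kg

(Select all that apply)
A, C

density has SI base units: kg / m^3

Checking each option against kg / m^3:
  A. g/cm³: ✓ matches
  B. kg/m: ✗ does not match
  C. kg/m³: ✓ matches
  D. m³/kg: ✗ does not match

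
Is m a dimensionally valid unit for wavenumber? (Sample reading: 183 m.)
No

wavenumber has SI base units: 1 / m
m does NOT reduce to 1 / m; a valid unit for wavenumber would be e.g. 1/m.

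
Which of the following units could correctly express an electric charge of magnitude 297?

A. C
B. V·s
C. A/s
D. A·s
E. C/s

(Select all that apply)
A, D

electric charge has SI base units: A * s

Checking each option against A * s:
  A. C: ✓ matches
  B. V·s: ✗ does not match
  C. A/s: ✗ does not match
  D. A·s: ✓ matches
  E. C/s: ✗ does not match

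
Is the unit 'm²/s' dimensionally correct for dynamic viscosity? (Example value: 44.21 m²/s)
No

dynamic viscosity has SI base units: kg / (m * s)
m²/s does NOT reduce to kg / (m * s); a valid unit for dynamic viscosity would be e.g. Pa·s.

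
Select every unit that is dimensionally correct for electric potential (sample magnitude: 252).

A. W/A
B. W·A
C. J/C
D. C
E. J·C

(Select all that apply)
A, C

electric potential has SI base units: kg * m^2 / (A * s^3)

Checking each option against kg * m^2 / (A * s^3):
  A. W/A: ✓ matches
  B. W·A: ✗ does not match
  C. J/C: ✓ matches
  D. C: ✗ does not match
  E. J·C: ✗ does not match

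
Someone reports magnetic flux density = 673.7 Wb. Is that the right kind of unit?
No

magnetic flux density has SI base units: kg / (A * s^2)
Wb does NOT reduce to kg / (A * s^2); a valid unit for magnetic flux density would be e.g. T.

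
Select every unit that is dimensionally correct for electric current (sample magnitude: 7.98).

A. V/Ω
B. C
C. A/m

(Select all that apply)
A

electric current has SI base units: A

Checking each option against A:
  A. V/Ω: ✓ matches
  B. C: ✗ does not match
  C. A/m: ✗ does not match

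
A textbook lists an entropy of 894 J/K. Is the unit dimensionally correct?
Yes

entropy has SI base units: kg * m^2 / (s^2 * K)
J/K reduces to the same SI base units, so it is a valid unit for entropy.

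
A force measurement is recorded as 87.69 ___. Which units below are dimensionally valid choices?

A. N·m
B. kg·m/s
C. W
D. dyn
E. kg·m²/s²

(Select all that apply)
D

force has SI base units: kg * m / s^2

Checking each option against kg * m / s^2:
  A. N·m: ✗ does not match
  B. kg·m/s: ✗ does not match
  C. W: ✗ does not match
  D. dyn: ✓ matches
  E. kg·m²/s²: ✗ does not match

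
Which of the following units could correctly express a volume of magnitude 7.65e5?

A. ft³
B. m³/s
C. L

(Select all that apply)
A, C

volume has SI base units: m^3

Checking each option against m^3:
  A. ft³: ✓ matches
  B. m³/s: ✗ does not match
  C. L: ✓ matches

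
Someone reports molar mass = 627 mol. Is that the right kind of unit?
No

molar mass has SI base units: kg / mol
mol does NOT reduce to kg / mol; a valid unit for molar mass would be e.g. kg/mol.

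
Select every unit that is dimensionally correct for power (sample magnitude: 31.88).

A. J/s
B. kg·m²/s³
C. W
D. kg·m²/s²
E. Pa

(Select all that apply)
A, B, C

power has SI base units: kg * m^2 / s^3

Checking each option against kg * m^2 / s^3:
  A. J/s: ✓ matches
  B. kg·m²/s³: ✓ matches
  C. W: ✓ matches
  D. kg·m²/s²: ✗ does not match
  E. Pa: ✗ does not match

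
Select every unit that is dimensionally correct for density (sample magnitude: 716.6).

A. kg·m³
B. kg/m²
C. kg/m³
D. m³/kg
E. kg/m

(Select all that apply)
C

density has SI base units: kg / m^3

Checking each option against kg / m^3:
  A. kg·m³: ✗ does not match
  B. kg/m²: ✗ does not match
  C. kg/m³: ✓ matches
  D. m³/kg: ✗ does not match
  E. kg/m: ✗ does not match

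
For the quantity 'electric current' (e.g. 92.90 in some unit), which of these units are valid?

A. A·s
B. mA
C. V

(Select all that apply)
B

electric current has SI base units: A

Checking each option against A:
  A. A·s: ✗ does not match
  B. mA: ✓ matches
  C. V: ✗ does not match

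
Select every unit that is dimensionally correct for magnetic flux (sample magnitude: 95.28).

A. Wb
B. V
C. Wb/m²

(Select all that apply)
A

magnetic flux has SI base units: kg * m^2 / (A * s^2)

Checking each option against kg * m^2 / (A * s^2):
  A. Wb: ✓ matches
  B. V: ✗ does not match
  C. Wb/m²: ✗ does not match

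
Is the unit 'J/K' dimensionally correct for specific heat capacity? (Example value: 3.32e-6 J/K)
No

specific heat capacity has SI base units: m^2 / (s^2 * K)
J/K does NOT reduce to m^2 / (s^2 * K); a valid unit for specific heat capacity would be e.g. J/(kg·K).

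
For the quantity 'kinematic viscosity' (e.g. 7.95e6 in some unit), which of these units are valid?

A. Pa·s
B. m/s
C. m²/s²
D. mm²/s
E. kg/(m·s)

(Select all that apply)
D

kinematic viscosity has SI base units: m^2 / s

Checking each option against m^2 / s:
  A. Pa·s: ✗ does not match
  B. m/s: ✗ does not match
  C. m²/s²: ✗ does not match
  D. mm²/s: ✓ matches
  E. kg/(m·s): ✗ does not match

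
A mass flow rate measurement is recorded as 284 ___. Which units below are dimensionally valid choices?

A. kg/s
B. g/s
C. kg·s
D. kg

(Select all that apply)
A, B

mass flow rate has SI base units: kg / s

Checking each option against kg / s:
  A. kg/s: ✓ matches
  B. g/s: ✓ matches
  C. kg·s: ✗ does not match
  D. kg: ✗ does not match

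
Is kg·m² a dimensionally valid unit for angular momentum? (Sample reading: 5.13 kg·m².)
No

angular momentum has SI base units: kg * m^2 / s
kg·m² does NOT reduce to kg * m^2 / s; a valid unit for angular momentum would be e.g. kg·m²/s.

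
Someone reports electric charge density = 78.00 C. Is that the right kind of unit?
No

electric charge density has SI base units: A * s / m^3
C does NOT reduce to A * s / m^3; a valid unit for electric charge density would be e.g. C/m³.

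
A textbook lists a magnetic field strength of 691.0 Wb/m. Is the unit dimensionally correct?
No

magnetic field strength has SI base units: A / m
Wb/m does NOT reduce to A / m; a valid unit for magnetic field strength would be e.g. A/m.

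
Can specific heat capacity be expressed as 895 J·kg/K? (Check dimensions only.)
No

specific heat capacity has SI base units: m^2 / (s^2 * K)
J·kg/K does NOT reduce to m^2 / (s^2 * K); a valid unit for specific heat capacity would be e.g. J/(kg·K).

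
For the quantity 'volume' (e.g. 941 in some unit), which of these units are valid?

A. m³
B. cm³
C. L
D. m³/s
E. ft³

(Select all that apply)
A, B, C, E

volume has SI base units: m^3

Checking each option against m^3:
  A. m³: ✓ matches
  B. cm³: ✓ matches
  C. L: ✓ matches
  D. m³/s: ✗ does not match
  E. ft³: ✓ matches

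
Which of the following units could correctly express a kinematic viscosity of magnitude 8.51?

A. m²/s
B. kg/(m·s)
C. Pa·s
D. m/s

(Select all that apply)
A

kinematic viscosity has SI base units: m^2 / s

Checking each option against m^2 / s:
  A. m²/s: ✓ matches
  B. kg/(m·s): ✗ does not match
  C. Pa·s: ✗ does not match
  D. m/s: ✗ does not match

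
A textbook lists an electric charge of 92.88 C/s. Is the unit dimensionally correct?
No

electric charge has SI base units: A * s
C/s does NOT reduce to A * s; a valid unit for electric charge would be e.g. C.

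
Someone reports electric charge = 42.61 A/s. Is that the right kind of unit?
No

electric charge has SI base units: A * s
A/s does NOT reduce to A * s; a valid unit for electric charge would be e.g. C.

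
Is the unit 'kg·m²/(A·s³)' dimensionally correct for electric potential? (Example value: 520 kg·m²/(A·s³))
Yes

electric potential has SI base units: kg * m^2 / (A * s^3)
kg·m²/(A·s³) reduces to the same SI base units, so it is a valid unit for electric potential.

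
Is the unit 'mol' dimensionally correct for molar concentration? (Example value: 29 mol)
No

molar concentration has SI base units: mol / m^3
mol does NOT reduce to mol / m^3; a valid unit for molar concentration would be e.g. mol/m³.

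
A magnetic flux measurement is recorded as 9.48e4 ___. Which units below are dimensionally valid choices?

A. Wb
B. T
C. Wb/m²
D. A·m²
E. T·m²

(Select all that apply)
A, E

magnetic flux has SI base units: kg * m^2 / (A * s^2)

Checking each option against kg * m^2 / (A * s^2):
  A. Wb: ✓ matches
  B. T: ✗ does not match
  C. Wb/m²: ✗ does not match
  D. A·m²: ✗ does not match
  E. T·m²: ✓ matches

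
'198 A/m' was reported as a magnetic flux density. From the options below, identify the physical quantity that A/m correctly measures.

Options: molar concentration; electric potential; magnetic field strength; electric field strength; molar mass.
magnetic field strength

magnetic flux density should have units dimensionally equivalent to kg / (A * s^2) (e.g. T).
The given unit 'A/m' reduces to A / m. Of the listed options, that is the dimensionality of magnetic field strength.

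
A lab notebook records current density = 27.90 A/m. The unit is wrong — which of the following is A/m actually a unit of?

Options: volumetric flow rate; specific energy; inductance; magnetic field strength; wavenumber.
magnetic field strength

current density should have units dimensionally equivalent to A / m^2 (e.g. A/m²).
The given unit 'A/m' reduces to A / m. Of the listed options, that is the dimensionality of magnetic field strength.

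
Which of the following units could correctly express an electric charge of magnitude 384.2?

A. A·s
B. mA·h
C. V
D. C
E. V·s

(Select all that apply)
A, B, D

electric charge has SI base units: A * s

Checking each option against A * s:
  A. A·s: ✓ matches
  B. mA·h: ✓ matches
  C. V: ✗ does not match
  D. C: ✓ matches
  E. V·s: ✗ does not match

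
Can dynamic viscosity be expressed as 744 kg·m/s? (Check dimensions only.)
No

dynamic viscosity has SI base units: kg / (m * s)
kg·m/s does NOT reduce to kg / (m * s); a valid unit for dynamic viscosity would be e.g. Pa·s.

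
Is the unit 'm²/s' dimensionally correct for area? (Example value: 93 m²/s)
No

area has SI base units: m^2
m²/s does NOT reduce to m^2; a valid unit for area would be e.g. m².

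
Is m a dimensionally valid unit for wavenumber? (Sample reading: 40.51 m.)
No

wavenumber has SI base units: 1 / m
m does NOT reduce to 1 / m; a valid unit for wavenumber would be e.g. 1/m.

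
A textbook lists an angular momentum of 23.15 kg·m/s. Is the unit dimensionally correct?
No

angular momentum has SI base units: kg * m^2 / s
kg·m/s does NOT reduce to kg * m^2 / s; a valid unit for angular momentum would be e.g. kg·m²/s.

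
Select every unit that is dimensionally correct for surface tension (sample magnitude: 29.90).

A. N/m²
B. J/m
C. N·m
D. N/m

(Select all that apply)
D

surface tension has SI base units: kg / s^2

Checking each option against kg / s^2:
  A. N/m²: ✗ does not match
  B. J/m: ✗ does not match
  C. N·m: ✗ does not match
  D. N/m: ✓ matches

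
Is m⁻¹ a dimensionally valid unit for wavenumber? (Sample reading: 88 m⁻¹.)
Yes

wavenumber has SI base units: 1 / m
m⁻¹ reduces to the same SI base units, so it is a valid unit for wavenumber.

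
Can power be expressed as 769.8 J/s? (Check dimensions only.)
Yes

power has SI base units: kg * m^2 / s^3
J/s reduces to the same SI base units, so it is a valid unit for power.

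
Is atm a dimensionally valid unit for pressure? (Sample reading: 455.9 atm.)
Yes

pressure has SI base units: kg / (m * s^2)
atm reduces to the same SI base units, so it is a valid unit for pressure.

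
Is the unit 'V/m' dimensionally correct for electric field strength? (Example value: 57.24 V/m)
Yes

electric field strength has SI base units: kg * m / (A * s^3)
V/m reduces to the same SI base units, so it is a valid unit for electric field strength.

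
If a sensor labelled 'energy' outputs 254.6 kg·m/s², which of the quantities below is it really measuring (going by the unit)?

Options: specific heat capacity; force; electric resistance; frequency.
force

energy should have units dimensionally equivalent to kg * m^2 / s^2 (e.g. J).
The given unit 'kg·m/s²' reduces to kg * m / s^2. Of the listed options, that is the dimensionality of force.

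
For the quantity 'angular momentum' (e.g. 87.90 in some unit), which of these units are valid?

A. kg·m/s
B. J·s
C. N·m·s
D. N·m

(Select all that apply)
B, C

angular momentum has SI base units: kg * m^2 / s

Checking each option against kg * m^2 / s:
  A. kg·m/s: ✗ does not match
  B. J·s: ✓ matches
  C. N·m·s: ✓ matches
  D. N·m: ✗ does not match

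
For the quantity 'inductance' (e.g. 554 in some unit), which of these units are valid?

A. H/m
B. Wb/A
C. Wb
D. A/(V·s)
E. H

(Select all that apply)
B, E

inductance has SI base units: kg * m^2 / (A^2 * s^2)

Checking each option against kg * m^2 / (A^2 * s^2):
  A. H/m: ✗ does not match
  B. Wb/A: ✓ matches
  C. Wb: ✗ does not match
  D. A/(V·s): ✗ does not match
  E. H: ✓ matches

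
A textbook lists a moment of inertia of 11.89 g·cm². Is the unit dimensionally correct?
Yes

moment of inertia has SI base units: kg * m^2
g·cm² reduces to the same SI base units, so it is a valid unit for moment of inertia.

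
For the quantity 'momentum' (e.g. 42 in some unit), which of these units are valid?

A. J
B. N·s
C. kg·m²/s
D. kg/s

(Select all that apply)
B

momentum has SI base units: kg * m / s

Checking each option against kg * m / s:
  A. J: ✗ does not match
  B. N·s: ✓ matches
  C. kg·m²/s: ✗ does not match
  D. kg/s: ✗ does not match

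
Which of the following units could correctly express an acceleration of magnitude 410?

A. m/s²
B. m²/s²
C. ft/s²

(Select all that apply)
A, C

acceleration has SI base units: m / s^2

Checking each option against m / s^2:
  A. m/s²: ✓ matches
  B. m²/s²: ✗ does not match
  C. ft/s²: ✓ matches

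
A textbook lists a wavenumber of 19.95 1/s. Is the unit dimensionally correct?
No

wavenumber has SI base units: 1 / m
1/s does NOT reduce to 1 / m; a valid unit for wavenumber would be e.g. 1/m.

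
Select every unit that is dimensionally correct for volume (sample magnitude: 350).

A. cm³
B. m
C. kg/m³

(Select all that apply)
A

volume has SI base units: m^3

Checking each option against m^3:
  A. cm³: ✓ matches
  B. m: ✗ does not match
  C. kg/m³: ✗ does not match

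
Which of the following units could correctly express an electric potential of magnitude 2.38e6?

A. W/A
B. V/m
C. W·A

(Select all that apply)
A

electric potential has SI base units: kg * m^2 / (A * s^3)

Checking each option against kg * m^2 / (A * s^3):
  A. W/A: ✓ matches
  B. V/m: ✗ does not match
  C. W·A: ✗ does not match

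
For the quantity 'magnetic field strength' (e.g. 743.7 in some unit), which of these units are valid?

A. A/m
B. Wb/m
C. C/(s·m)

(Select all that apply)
A, C

magnetic field strength has SI base units: A / m

Checking each option against A / m:
  A. A/m: ✓ matches
  B. Wb/m: ✗ does not match
  C. C/(s·m): ✓ matches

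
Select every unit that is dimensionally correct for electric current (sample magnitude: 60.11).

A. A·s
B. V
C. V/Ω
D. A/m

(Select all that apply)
C

electric current has SI base units: A

Checking each option against A:
  A. A·s: ✗ does not match
  B. V: ✗ does not match
  C. V/Ω: ✓ matches
  D. A/m: ✗ does not match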